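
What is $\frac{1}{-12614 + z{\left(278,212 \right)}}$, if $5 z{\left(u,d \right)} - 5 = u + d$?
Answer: $- \frac{1}{12515} \approx -7.9904 \cdot 10^{-5}$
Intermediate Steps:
$z{\left(u,d \right)} = 1 + \frac{d}{5} + \frac{u}{5}$ ($z{\left(u,d \right)} = 1 + \frac{u + d}{5} = 1 + \frac{d + u}{5} = 1 + \left(\frac{d}{5} + \frac{u}{5}\right) = 1 + \frac{d}{5} + \frac{u}{5}$)
$\frac{1}{-12614 + z{\left(278,212 \right)}} = \frac{1}{-12614 + \left(1 + \frac{1}{5} \cdot 212 + \frac{1}{5} \cdot 278\right)} = \frac{1}{-12614 + \left(1 + \frac{212}{5} + \frac{278}{5}\right)} = \frac{1}{-12614 + 99} = \frac{1}{-12515} = - \frac{1}{12515}$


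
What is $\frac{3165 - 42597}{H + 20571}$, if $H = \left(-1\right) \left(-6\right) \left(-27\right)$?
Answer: $- \frac{13144}{6803} \approx -1.9321$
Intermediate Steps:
$H = -162$ ($H = 6 \left(-27\right) = -162$)
$\frac{3165 - 42597}{H + 20571} = \frac{3165 - 42597}{-162 + 20571} = - \frac{39432}{20409} = \left(-39432\right) \frac{1}{20409} = - \frac{13144}{6803}$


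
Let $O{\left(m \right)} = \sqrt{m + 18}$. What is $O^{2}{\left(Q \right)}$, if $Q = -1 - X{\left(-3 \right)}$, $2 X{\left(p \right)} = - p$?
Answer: $\frac{31}{2} \approx 15.5$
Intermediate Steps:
$X{\left(p \right)} = - \frac{p}{2}$ ($X{\left(p \right)} = \frac{\left(-1\right) p}{2} = - \frac{p}{2}$)
$Q = - \frac{5}{2}$ ($Q = -1 - \left(- \frac{1}{2}\right) \left(-3\right) = -1 - \frac{3}{2} = - \frac{5}{2} \approx -2.5$)
$O{\left(m \right)} = \sqrt{18 + m}$
$O^{2}{\left(Q \right)} = \left(\sqrt{18 - \frac{5}{2}}\right)^{2} = \left(\sqrt{\frac{31}{2}}\right)^{2} = \left(\frac{\sqrt{62}}{2}\right)^{2} = \frac{31}{2}$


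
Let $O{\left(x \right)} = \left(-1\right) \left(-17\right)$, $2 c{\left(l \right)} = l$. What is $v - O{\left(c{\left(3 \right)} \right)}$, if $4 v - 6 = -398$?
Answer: $-115$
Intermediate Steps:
$v = -98$ ($v = \frac{3}{2} + \frac{1}{4} \left(-398\right) = \frac{3}{2} - \frac{199}{2} = -98$)
$c{\left(l \right)} = \frac{l}{2}$
$O{\left(x \right)} = 17$
$v - O{\left(c{\left(3 \right)} \right)} = -98 - 17 = -115$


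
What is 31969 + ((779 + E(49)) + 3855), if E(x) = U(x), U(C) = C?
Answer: 36652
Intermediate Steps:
E(x) = x
31969 + ((779 + E(49)) + 3855) = 31969 + ((779 + 49) + 3855) = 31969 + (828 + 3855) = 31969 + 4683 = 36652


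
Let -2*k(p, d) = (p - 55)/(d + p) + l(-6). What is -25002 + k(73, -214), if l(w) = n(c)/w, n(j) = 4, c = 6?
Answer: -3525226/141 ≈ -25002.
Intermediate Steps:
l(w) = 4/w
k(p, d) = ⅓ - (-55 + p)/(2*(d + p)) (k(p, d) = -((p - 55)/(d + p) + 4/(-6))/2 = -((-55 + p)/(d + p) + 4*(-⅙))/2 = -((-55 + p)/(d + p) - ⅔)/2 = -(-⅔ + (-55 + p)/(d + p))/2 = ⅓ - (-55 + p)/(2*(d + p)))
-25002 + k(73, -214) = -25002 + (165 - 1*73 + 2*(-214))/(6*(-214 + 73)) = -25002 + (⅙)*(165 - 73 - 428)/(-141) = -25002 + (⅙)*(-1/141)*(-336) = -25002 + 56/141 = -3525226/141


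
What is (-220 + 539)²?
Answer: 101761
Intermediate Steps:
(-220 + 539)² = 319² = 101761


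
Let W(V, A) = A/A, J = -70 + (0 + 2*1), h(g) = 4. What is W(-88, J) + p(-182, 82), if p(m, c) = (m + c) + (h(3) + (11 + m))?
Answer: -266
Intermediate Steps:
J = -68 (J = -70 + (0 + 2) = -70 + 2 = -68)
W(V, A) = 1
p(m, c) = 15 + c + 2*m (p(m, c) = (m + c) + (4 + (11 + m)) = (c + m) + (15 + m) = 15 + c + 2*m)
W(-88, J) + p(-182, 82) = 1 + (15 + 82 + 2*(-182)) = 1 + (15 + 82 - 364) = 1 - 267 = -266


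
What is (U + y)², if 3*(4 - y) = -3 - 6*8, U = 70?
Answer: 8281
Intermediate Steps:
y = 21 (y = 4 - (-3 - 6*8)/3 = 4 - (-3 - 48)/3 = 4 - ⅓*(-51) = 4 + 17 = 21)
(U + y)² = (70 + 21)² = 91² = 8281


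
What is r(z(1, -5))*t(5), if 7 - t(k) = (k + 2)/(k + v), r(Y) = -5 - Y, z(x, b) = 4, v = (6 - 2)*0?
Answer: -252/5 ≈ -50.400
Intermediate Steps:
v = 0 (v = 4*0 = 0)
t(k) = 7 - (2 + k)/k (t(k) = 7 - (k + 2)/(k + 0) = 7 - (2 + k)/k)
r(z(1, -5))*t(5) = (-5 - 1*4)*(6 - 2/5) = (-5 - 4)*(6 - 2*1/5) = -9*(6 - 2/5) = -9*28/5 = -252/5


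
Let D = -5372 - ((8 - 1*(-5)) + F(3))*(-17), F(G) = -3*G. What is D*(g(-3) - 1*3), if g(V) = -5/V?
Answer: 7072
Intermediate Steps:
D = -5304 (D = -5372 - ((8 - 1*(-5)) - 3*3)*(-17) = -5372 - ((8 + 5) - 9)*(-17) = -5372 - (13 - 9)*(-17) = -5372 - 4*(-17) = -5372 - 1*(-68) = -5372 + 68 = -5304)
D*(g(-3) - 1*3) = -5304*(-5/(-3) - 1*3) = -5304*(-5*(-⅓) - 3) = -5304*(5/3 - 3) = -5304*(-4/3) = 7072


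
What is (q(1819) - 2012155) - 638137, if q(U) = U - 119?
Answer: -2648592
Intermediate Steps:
q(U) = -119 + U
(q(1819) - 2012155) - 638137 = ((-119 + 1819) - 2012155) - 638137 = (1700 - 2012155) - 638137 = -2010455 - 638137 = -2648592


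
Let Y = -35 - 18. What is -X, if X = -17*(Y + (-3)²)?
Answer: -748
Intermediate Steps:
Y = -53
X = 748 (X = -17*(-53 + (-3)²) = -17*(-53 + 9) = -17*(-44) = 748)
-X = -1*748 = -748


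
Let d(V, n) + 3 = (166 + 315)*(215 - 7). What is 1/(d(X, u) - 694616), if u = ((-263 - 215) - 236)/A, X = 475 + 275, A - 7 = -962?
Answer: -1/594571 ≈ -1.6819e-6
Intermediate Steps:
A = -955 (A = 7 - 962 = -955)
X = 750
u = 714/955 (u = ((-263 - 215) - 236)/(-955) = (-478 - 236)*(-1/955) = -714*(-1/955) = 714/955 ≈ 0.74764)
d(V, n) = 100045 (d(V, n) = -3 + (166 + 315)*(215 - 7) = -3 + 481*208 = -3 + 100048 = 100045)
1/(d(X, u) - 694616) = 1/(100045 - 694616) = 1/(-594571) = -1/594571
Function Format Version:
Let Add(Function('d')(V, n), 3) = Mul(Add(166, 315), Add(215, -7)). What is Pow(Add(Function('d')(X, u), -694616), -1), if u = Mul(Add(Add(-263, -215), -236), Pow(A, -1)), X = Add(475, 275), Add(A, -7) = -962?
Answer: Rational(-1, 594571) ≈ -1.6819e-6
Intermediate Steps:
A = -955 (A = Add(7, -962) = -955)
X = 750
u = Rational(714, 955) (u = Mul(Add(Add(-263, -215), -236), Pow(-955, -1)) = Mul(Add(-478, -236), Rational(-1, 955)) = Mul(-714, Rational(-1, 955)) = Rational(714, 955) ≈ 0.74764)
Function('d')(V, n) = 100045 (Function('d')(V, n) = Add(-3, Mul(Add(166, 315), Add(215, -7))) = Add(-3, Mul(481, 208)) = Add(-3, 100048) = 100045)
Pow(Add(Function('d')(X, u), -694616), -1) = Pow(Add(100045, -694616), -1) = Pow(-594571, -1) = Rational(-1, 594571)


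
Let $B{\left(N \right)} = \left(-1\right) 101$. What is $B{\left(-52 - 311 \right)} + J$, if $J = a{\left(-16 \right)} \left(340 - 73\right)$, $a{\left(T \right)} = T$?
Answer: $-4373$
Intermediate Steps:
$B{\left(N \right)} = -101$
$J = -4272$ ($J = - 16 \left(340 - 73\right) = \left(-16\right) 267 = -4272$)
$B{\left(-52 - 311 \right)} + J = -101 - 4272 = -4373$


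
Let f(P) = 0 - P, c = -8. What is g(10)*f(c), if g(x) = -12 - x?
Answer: -176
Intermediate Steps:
f(P) = -P
g(10)*f(c) = (-12 - 1*10)*(-1*(-8)) = (-12 - 10)*8 = -22*8 = -176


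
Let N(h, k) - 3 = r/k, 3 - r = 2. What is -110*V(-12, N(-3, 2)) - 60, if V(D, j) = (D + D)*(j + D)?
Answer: -22500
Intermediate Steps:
r = 1 (r = 3 - 1*2 = 3 - 2 = 1)
N(h, k) = 3 + 1/k
V(D, j) = 2*D*(D + j) (V(D, j) = (2*D)*(D + j) = 2*D*(D + j))
-110*V(-12, N(-3, 2)) - 60 = -220*(-12)*(-12 + (3 + 1/2)) - 60 = -220*(-12)*(-12 + 7/2) - 60 = -220*(-12)*(-17)/2 - 60 = -110*204 - 60 = -22440 - 60 = -22500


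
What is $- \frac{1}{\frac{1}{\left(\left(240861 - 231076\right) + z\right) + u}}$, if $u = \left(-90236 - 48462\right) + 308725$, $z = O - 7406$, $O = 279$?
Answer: $-172685$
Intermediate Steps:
$z = -7127$ ($z = 279 - 7406 = -7127$)
$u = 170027$ ($u = -138698 + 308725 = 170027$)
$- \frac{1}{\frac{1}{\left(\left(240861 - 231076\right) + z\right) + u}} = - \frac{1}{\frac{1}{\left(\left(240861 - 231076\right) - 7127\right) + 170027}} = - \frac{1}{\frac{1}{\left(9785 - 7127\right) + 170027}} = - \frac{1}{\frac{1}{2658 + 170027}} = - \frac{1}{\frac{1}{172685}} = \left(-1\right) 172685 = -172685$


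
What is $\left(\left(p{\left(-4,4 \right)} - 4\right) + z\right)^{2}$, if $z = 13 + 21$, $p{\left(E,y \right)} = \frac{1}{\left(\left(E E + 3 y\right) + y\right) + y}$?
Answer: $\frac{1168561}{1296} \approx 901.67$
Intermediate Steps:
$p{\left(E,y \right)} = \frac{1}{E^{2} + 5 y}$ ($p{\left(E,y \right)} = \frac{1}{\left(\left(E^{2} + 3 y\right) + y\right) + y} = \frac{1}{\left(E^{2} + 4 y\right) + y} = \frac{1}{E^{2} + 5 y}$)
$z = 34$
$\left(\left(p{\left(-4,4 \right)} - 4\right) + z\right)^{2} = \left(\left(\frac{1}{\left(-4\right)^{2} + 5 \cdot 4} - 4\right) + 34\right)^{2} = \left(\left(\frac{1}{16 + 20} - 4\right) + 34\right)^{2} = \left(\left(\frac{1}{36} - 4\right) + 34\right)^{2} = \left(- \frac{143}{36} + 34\right)^{2} = \left(\frac{1081}{36}\right)^{2} = \frac{1168561}{1296}$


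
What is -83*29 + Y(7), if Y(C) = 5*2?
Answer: -2397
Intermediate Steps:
Y(C) = 10
-83*29 + Y(7) = -83*29 + 10 = -2407 + 10 = -2397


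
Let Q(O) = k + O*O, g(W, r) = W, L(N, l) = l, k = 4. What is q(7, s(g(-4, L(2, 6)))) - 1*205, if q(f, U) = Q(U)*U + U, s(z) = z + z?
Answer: -757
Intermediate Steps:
s(z) = 2*z
Q(O) = 4 + O² (Q(O) = 4 + O*O = 4 + O²)
q(f, U) = U + U*(4 + U²) (q(f, U) = (4 + U²)*U + U = U*(4 + U²) + U = U + U*(4 + U²))
q(7, s(g(-4, L(2, 6)))) - 1*205 = (2*(-4))*(5 + (2*(-4))²) - 1*205 = -8*(5 + (-8)²) - 205 = -8*(5 + 64) - 205 = -8*69 - 205 = -552 - 205 = -757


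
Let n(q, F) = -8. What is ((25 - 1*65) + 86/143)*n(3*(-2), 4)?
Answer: 45072/143 ≈ 315.19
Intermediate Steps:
((25 - 1*65) + 86/143)*n(3*(-2), 4) = ((25 - 1*65) + 86/143)*(-8) = ((25 - 65) + 86*(1/143))*(-8) = (-40 + 86/143)*(-8) = -5634/143*(-8) = 45072/143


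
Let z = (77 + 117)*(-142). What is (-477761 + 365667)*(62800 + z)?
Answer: -3951537688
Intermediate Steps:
z = -27548 (z = 194*(-142) = -27548)
(-477761 + 365667)*(62800 + z) = (-477761 + 365667)*(62800 - 27548) = -112094*35252 = -3951537688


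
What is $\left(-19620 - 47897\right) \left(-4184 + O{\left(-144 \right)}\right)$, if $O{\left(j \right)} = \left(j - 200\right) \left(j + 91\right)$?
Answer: $-948478816$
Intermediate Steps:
$O{\left(j \right)} = \left(-200 + j\right) \left(91 + j\right)$
$\left(-19620 - 47897\right) \left(-4184 + O{\left(-144 \right)}\right) = \left(-19620 - 47897\right) \left(-4184 - \left(2504 - 20736\right)\right) = - 67517 \left(-4184 + \left(-18200 + 20736 + 15696\right)\right) = - 67517 \left(-4184 + 18232\right) = \left(-67517\right) 14048 = -948478816$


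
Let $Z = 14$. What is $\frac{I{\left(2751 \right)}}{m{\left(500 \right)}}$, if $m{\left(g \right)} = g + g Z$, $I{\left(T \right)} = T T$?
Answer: $\frac{2522667}{2500} \approx 1009.1$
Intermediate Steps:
$I{\left(T \right)} = T^{2}$
$m{\left(g \right)} = 15 g$ ($m{\left(g \right)} = g + g 14 = g + 14 g = 15 g$)
$\frac{I{\left(2751 \right)}}{m{\left(500 \right)}} = \frac{2751^{2}}{15 \cdot 500} = \frac{7568001}{7500} = 7568001 \cdot \frac{1}{7500} = \frac{2522667}{2500}$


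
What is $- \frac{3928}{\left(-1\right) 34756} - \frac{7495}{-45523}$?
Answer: $\frac{109827641}{395549347} \approx 0.27766$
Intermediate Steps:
$- \frac{3928}{\left(-1\right) 34756} - \frac{7495}{-45523} = - \frac{3928}{-34756} - - \frac{7495}{45523} = \left(-3928\right) \left(- \frac{1}{34756}\right) + \frac{7495}{45523} = \frac{982}{8689} + \frac{7495}{45523} = \frac{109827641}{395549347}$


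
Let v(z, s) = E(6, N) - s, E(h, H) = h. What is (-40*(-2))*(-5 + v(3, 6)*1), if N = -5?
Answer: -400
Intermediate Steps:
v(z, s) = 6 - s
(-40*(-2))*(-5 + v(3, 6)*1) = (-40*(-2))*(-5 + (6 - 1*6)*1) = 80*(-5 + (6 - 6)*1) = 80*(-5 + 0*1) = 80*(-5 + 0) = 80*(-5) = -400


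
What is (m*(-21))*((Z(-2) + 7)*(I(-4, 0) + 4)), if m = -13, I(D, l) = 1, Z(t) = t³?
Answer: -1365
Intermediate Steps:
(m*(-21))*((Z(-2) + 7)*(I(-4, 0) + 4)) = (-13*(-21))*(((-2)³ + 7)*(1 + 4)) = 273*((-8 + 7)*5) = 273*(-1*5) = 273*(-5) = -1365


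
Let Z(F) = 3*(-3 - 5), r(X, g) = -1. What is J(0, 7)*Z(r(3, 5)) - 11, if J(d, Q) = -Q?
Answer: 157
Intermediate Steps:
Z(F) = -24 (Z(F) = 3*(-8) = -24)
J(0, 7)*Z(r(3, 5)) - 11 = -1*7*(-24) - 11 = -7*(-24) - 11 = 168 - 11 = 157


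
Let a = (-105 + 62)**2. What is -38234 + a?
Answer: -36385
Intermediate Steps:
a = 1849 (a = (-43)**2 = 1849)
-38234 + a = -38234 + 1849 = -36385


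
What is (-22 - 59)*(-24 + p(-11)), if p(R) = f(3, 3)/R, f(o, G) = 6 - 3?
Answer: 21627/11 ≈ 1966.1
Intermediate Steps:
f(o, G) = 3
p(R) = 3/R
(-22 - 59)*(-24 + p(-11)) = (-22 - 59)*(-24 + 3/(-11)) = -81*(-24 + 3*(-1/11)) = -81*(-24 - 3/11) = -81*(-267/11) = 21627/11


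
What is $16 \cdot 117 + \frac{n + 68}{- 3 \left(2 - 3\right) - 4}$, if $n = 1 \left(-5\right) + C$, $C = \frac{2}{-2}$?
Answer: $1810$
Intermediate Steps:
$C = -1$ ($C = 2 \left(- \frac{1}{2}\right) = -1$)
$n = -6$ ($n = 1 \left(-5\right) - 1 = -5 - 1 = -6$)
$16 \cdot 117 + \frac{n + 68}{- 3 \left(2 - 3\right) - 4} = 16 \cdot 117 + \frac{-6 + 68}{- 3 \left(2 - 3\right) - 4} = 1872 + \frac{62}{\left(-3\right) \left(-1\right) - 4} = 1872 + \frac{62}{3 - 4} = 1872 + \frac{62}{-1} = 1872 + 62 \left(-1\right) = 1872 - 62 = 1810$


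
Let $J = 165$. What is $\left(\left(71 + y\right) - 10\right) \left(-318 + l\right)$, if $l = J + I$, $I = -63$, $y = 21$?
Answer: $-17712$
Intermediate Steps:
$l = 102$ ($l = 165 - 63 = 102$)
$\left(\left(71 + y\right) - 10\right) \left(-318 + l\right) = \left(\left(71 + 21\right) - 10\right) \left(-318 + 102\right) = \left(92 - 10\right) \left(-216\right) = 82 \left(-216\right) = -17712$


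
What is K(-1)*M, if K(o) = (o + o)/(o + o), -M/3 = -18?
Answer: 54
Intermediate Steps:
M = 54 (M = -3*(-18) = 54)
K(o) = 1 (K(o) = (2*o)/((2*o)) = (2*o)*(1/(2*o)) = 1)
K(-1)*M = 1*54 = 54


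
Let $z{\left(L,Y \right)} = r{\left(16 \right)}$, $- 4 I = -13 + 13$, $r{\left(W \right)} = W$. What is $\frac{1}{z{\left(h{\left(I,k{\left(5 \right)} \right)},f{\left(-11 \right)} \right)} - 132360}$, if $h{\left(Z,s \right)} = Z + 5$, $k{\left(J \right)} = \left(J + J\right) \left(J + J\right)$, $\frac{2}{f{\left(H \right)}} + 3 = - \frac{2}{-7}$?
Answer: $- \frac{1}{132344} \approx -7.5561 \cdot 10^{-6}$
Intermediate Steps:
$f{\left(H \right)} = - \frac{14}{19}$ ($f{\left(H \right)} = \frac{2}{-3 - \frac{2}{-7}} = \frac{2}{-3 - - \frac{2}{7}} = \frac{2}{-3 + \frac{2}{7}} = \frac{2}{- \frac{19}{7}} = 2 \left(- \frac{7}{19}\right) = - \frac{14}{19}$)
$k{\left(J \right)} = 4 J^{2}$ ($k{\left(J \right)} = 2 J 2 J = 4 J^{2}$)
$I = 0$ ($I = - \frac{-13 + 13}{4} = \left(- \frac{1}{4}\right) 0 = 0$)
$h{\left(Z,s \right)} = 5 + Z$
$z{\left(L,Y \right)} = 16$
$\frac{1}{z{\left(h{\left(I,k{\left(5 \right)} \right)},f{\left(-11 \right)} \right)} - 132360} = \frac{1}{16 - 132360} = \frac{1}{-132344} = - \frac{1}{132344}$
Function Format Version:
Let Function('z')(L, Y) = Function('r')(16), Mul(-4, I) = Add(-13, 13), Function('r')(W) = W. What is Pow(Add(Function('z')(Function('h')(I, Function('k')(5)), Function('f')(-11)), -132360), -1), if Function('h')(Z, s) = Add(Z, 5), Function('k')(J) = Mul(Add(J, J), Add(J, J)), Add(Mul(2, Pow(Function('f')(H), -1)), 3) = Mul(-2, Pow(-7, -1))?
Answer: Rational(-1, 132344) ≈ -7.5561e-6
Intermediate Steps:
Function('f')(H) = Rational(-14, 19) (Function('f')(H) = Mul(2, Pow(Add(-3, Mul(-2, Pow(-7, -1))), -1)) = Mul(2, Pow(Add(-3, Mul(-2, Rational(-1, 7))), -1)) = Mul(2, Pow(Add(-3, Rational(2, 7)), -1)) = Mul(2, Pow(Rational(-19, 7), -1)) = Mul(2, Rational(-7, 19)) = Rational(-14, 19))
Function('k')(J) = Mul(4, Pow(J, 2)) (Function('k')(J) = Mul(Mul(2, J), Mul(2, J)) = Mul(4, Pow(J, 2)))
I = 0 (I = Mul(Rational(-1, 4), Add(-13, 13)) = Mul(Rational(-1, 4), 0) = 0)
Function('h')(Z, s) = Add(5, Z)
Function('z')(L, Y) = 16
Pow(Add(Function('z')(Function('h')(I, Function('k')(5)), Function('f')(-11)), -132360), -1) = Pow(Add(16, -132360), -1) = Pow(-132344, -1) = Rational(-1, 132344)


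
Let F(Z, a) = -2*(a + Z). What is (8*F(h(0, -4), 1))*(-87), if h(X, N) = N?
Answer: -4176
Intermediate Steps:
F(Z, a) = -2*Z - 2*a (F(Z, a) = -2*(Z + a) = -2*Z - 2*a)
(8*F(h(0, -4), 1))*(-87) = (8*(-2*(-4) - 2*1))*(-87) = (8*(8 - 2))*(-87) = (8*6)*(-87) = 48*(-87) = -4176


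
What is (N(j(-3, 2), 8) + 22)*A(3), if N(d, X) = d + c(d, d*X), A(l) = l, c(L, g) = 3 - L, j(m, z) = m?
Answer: 75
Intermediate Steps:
N(d, X) = 3 (N(d, X) = d + (3 - d) = 3)
(N(j(-3, 2), 8) + 22)*A(3) = (3 + 22)*3 = 25*3 = 75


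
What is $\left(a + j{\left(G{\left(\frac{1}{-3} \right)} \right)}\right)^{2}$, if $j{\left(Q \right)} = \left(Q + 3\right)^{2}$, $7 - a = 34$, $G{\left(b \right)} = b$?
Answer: $\frac{32041}{81} \approx 395.57$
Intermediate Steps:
$a = -27$ ($a = 7 - 34 = -27$)
$j{\left(Q \right)} = \left(3 + Q\right)^{2}$
$\left(a + j{\left(G{\left(\frac{1}{-3} \right)} \right)}\right)^{2} = \left(-27 + \left(3 + \frac{1}{-3}\right)^{2}\right)^{2} = \left(-27 + \left(3 - \frac{1}{3}\right)^{2}\right)^{2} = \left(-27 + \left(\frac{8}{3}\right)^{2}\right)^{2} = \left(-27 + \frac{64}{9}\right)^{2} = \left(- \frac{179}{9}\right)^{2} = \frac{32041}{81}$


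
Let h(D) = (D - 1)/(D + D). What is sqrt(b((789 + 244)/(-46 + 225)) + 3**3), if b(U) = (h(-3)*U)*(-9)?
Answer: I*sqrt(244335)/179 ≈ 2.7615*I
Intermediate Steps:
h(D) = (-1 + D)/(2*D) (h(D) = (-1 + D)/((2*D)) = (-1 + D)*(1/(2*D)) = (-1 + D)/(2*D))
b(U) = -6*U (b(U) = (((1/2)*(-1 - 3)/(-3))*U)*(-9) = (((1/2)*(-1/3)*(-4))*U)*(-9) = (2*U/3)*(-9) = -6*U)
sqrt(b((789 + 244)/(-46 + 225)) + 3**3) = sqrt(-6*(789 + 244)/(-46 + 225) + 3**3) = sqrt(-6198/179 + 27) = sqrt(-1365/179) = I*sqrt(244335)/179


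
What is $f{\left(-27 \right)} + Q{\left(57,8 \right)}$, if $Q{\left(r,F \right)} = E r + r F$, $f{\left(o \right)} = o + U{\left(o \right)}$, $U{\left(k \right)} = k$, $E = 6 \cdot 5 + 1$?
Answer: $2169$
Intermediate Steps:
$E = 31$ ($E = 30 + 1 = 31$)
$f{\left(o \right)} = 2 o$ ($f{\left(o \right)} = o + o = 2 o$)
$Q{\left(r,F \right)} = 31 r + F r$ ($Q{\left(r,F \right)} = 31 r + r F = 31 r + F r$)
$f{\left(-27 \right)} + Q{\left(57,8 \right)} = 2 \left(-27\right) + 57 \left(31 + 8\right) = -54 + 57 \cdot 39 = -54 + 2223 = 2169$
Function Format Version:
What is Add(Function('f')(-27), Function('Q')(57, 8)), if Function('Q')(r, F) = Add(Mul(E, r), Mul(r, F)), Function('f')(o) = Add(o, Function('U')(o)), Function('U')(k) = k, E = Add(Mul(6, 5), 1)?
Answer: 2169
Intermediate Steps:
E = 31 (E = Add(30, 1) = 31)
Function('f')(o) = Mul(2, o) (Function('f')(o) = Add(o, o) = Mul(2, o))
Function('Q')(r, F) = Add(Mul(31, r), Mul(F, r)) (Function('Q')(r, F) = Add(Mul(31, r), Mul(r, F)) = Add(Mul(31, r), Mul(F, r)))
Add(Function('f')(-27), Function('Q')(57, 8)) = Add(Mul(2, -27), Mul(57, Add(31, 8))) = Add(-54, Mul(57, 39)) = Add(-54, 2223) = 2169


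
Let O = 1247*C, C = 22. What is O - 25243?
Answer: 2191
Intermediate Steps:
O = 27434 (O = 1247*22 = 27434)
O - 25243 = 27434 - 25243 = 2191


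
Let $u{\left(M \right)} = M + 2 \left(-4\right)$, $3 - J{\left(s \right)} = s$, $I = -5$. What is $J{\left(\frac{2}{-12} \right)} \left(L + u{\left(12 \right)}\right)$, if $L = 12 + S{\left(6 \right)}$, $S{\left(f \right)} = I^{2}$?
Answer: $\frac{779}{6} \approx 129.83$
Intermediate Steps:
$J{\left(s \right)} = 3 - s$
$S{\left(f \right)} = 25$ ($S{\left(f \right)} = \left(-5\right)^{2} = 25$)
$u{\left(M \right)} = -8 + M$ ($u{\left(M \right)} = M - 8 = -8 + M$)
$L = 37$ ($L = 12 + 25 = 37$)
$J{\left(\frac{2}{-12} \right)} \left(L + u{\left(12 \right)}\right) = \left(3 - \frac{2}{-12}\right) \left(37 + \left(-8 + 12\right)\right) = \left(3 - 2 \left(- \frac{1}{12}\right)\right) \left(37 + 4\right) = \left(3 - - \frac{1}{6}\right) 41 = \left(3 + \frac{1}{6}\right) 41 = \frac{19}{6} \cdot 41 = \frac{779}{6}$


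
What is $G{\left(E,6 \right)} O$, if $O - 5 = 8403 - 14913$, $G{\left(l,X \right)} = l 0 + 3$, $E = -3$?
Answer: $-19515$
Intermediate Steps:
$G{\left(l,X \right)} = 3$ ($G{\left(l,X \right)} = 0 + 3 = 3$)
$O = -6505$ ($O = 5 + \left(8403 - 14913\right) = 5 - 6510 = -6505$)
$G{\left(E,6 \right)} O = 3 \left(-6505\right) = -19515$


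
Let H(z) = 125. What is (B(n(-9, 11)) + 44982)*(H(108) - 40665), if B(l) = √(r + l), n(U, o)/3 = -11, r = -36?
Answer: -1823570280 - 40540*I*√69 ≈ -1.8236e+9 - 3.3675e+5*I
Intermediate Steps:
n(U, o) = -33 (n(U, o) = 3*(-11) = -33)
B(l) = √(-36 + l)
(B(n(-9, 11)) + 44982)*(H(108) - 40665) = (√(-36 - 33) + 44982)*(125 - 40665) = (√(-69) + 44982)*(-40540) = (I*√69 + 44982)*(-40540) = (44982 + I*√69)*(-40540) = -1823570280 - 40540*I*√69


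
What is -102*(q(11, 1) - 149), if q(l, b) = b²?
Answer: 15096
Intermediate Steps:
-102*(q(11, 1) - 149) = -102*(1² - 149) = -102*(1 - 149) = -102*(-148) = 15096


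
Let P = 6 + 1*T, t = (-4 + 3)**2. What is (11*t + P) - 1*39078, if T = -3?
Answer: -39064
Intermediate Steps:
t = 1 (t = (-1)**2 = 1)
P = 3 (P = 6 + 1*(-3) = 6 - 3 = 3)
(11*t + P) - 1*39078 = (11*1 + 3) - 1*39078 = (11 + 3) - 39078 = 14 - 39078 = -39064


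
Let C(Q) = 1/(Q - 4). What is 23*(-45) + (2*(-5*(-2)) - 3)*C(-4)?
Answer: -8297/8 ≈ -1037.1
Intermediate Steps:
C(Q) = 1/(-4 + Q)
23*(-45) + (2*(-5*(-2)) - 3)*C(-4) = 23*(-45) + (2*(-5*(-2)) - 3)/(-4 - 4) = -1035 + (2*10 - 3)/(-8) = -1035 + (20 - 3)*(-⅛) = -1035 + 17*(-⅛) = -1035 - 17/8 = -8297/8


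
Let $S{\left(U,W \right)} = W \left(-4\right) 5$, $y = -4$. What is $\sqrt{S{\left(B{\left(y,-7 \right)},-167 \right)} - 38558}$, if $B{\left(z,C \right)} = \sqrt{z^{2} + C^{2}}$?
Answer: $i \sqrt{35218} \approx 187.66 i$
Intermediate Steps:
$B{\left(z,C \right)} = \sqrt{C^{2} + z^{2}}$
$S{\left(U,W \right)} = - 20 W$ ($S{\left(U,W \right)} = - 4 W 5 = - 20 W$)
$\sqrt{S{\left(B{\left(y,-7 \right)},-167 \right)} - 38558} = \sqrt{\left(-20\right) \left(-167\right) - 38558} = \sqrt{3340 - 38558} = \sqrt{-35218} = i \sqrt{35218}$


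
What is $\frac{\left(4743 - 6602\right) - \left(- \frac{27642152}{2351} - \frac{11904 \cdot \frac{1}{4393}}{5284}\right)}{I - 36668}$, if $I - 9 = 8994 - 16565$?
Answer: $- \frac{27009782377391}{120687859570738} \approx -0.2238$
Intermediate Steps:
$I = -7562$ ($I = 9 + \left(8994 - 16565\right) = 9 - 7571 = -7562$)
$\frac{\left(4743 - 6602\right) - \left(- \frac{27642152}{2351} - \frac{11904 \cdot \frac{1}{4393}}{5284}\right)}{I - 36668} = \frac{\left(4743 - 6602\right) - \left(- \frac{27642152}{2351} - \frac{11904 \cdot \frac{1}{4393}}{5284}\right)}{-7562 - 36668} = \frac{\left(4743 - 6602\right) + \left(\left(\left(-10310\right) \frac{1}{2351} + 11904 \cdot \frac{1}{4393} \cdot \frac{1}{5284}\right) + 11762\right)}{-44230} = \left(-1859 + \left(\left(- \frac{10310}{2351} + \frac{11904}{4393} \cdot \frac{1}{5284}\right) + 11762\right)\right) \left(- \frac{1}{44230}\right) = \left(-1859 + \left(\left(- \frac{10310}{2351} + \frac{2976}{5803153}\right) + 11762\right)\right) \left(- \frac{1}{44230}\right) = \left(-1859 + \left(- \frac{59823510854}{13643212703} + 11762\right)\right) \left(- \frac{1}{44230}\right) = \left(-1859 + \frac{160411644301832}{13643212703}\right) \left(- \frac{1}{44230}\right) = \frac{135048911886955}{13643212703} \left(- \frac{1}{44230}\right) = - \frac{27009782377391}{120687859570738}$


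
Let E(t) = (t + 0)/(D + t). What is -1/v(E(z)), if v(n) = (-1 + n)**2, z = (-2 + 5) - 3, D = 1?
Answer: -1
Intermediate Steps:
z = 0 (z = 3 - 3 = 0)
E(t) = t/(1 + t) (E(t) = (t + 0)/(1 + t) = t/(1 + t))
-1/v(E(z)) = -1/((-1 + 0/(1 + 0))**2) = -1/((-1 + 0/1)**2) = -1/((-1 + 0*1)**2) = -1/((-1 + 0)**2) = -1/((-1)**2) = -1/1 = -1*1 = -1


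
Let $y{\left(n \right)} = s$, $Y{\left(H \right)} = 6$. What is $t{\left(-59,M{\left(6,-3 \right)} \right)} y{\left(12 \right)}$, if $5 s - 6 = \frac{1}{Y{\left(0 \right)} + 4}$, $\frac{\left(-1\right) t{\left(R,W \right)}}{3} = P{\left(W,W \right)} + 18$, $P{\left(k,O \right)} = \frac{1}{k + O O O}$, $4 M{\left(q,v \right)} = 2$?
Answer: $- \frac{8967}{125} \approx -71.736$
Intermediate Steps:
$M{\left(q,v \right)} = \frac{1}{2}$ ($M{\left(q,v \right)} = \frac{1}{4} \cdot 2 = \frac{1}{2}$)
$P{\left(k,O \right)} = \frac{1}{k + O^{3}}$ ($P{\left(k,O \right)} = \frac{1}{k + O^{2} O} = \frac{1}{k + O^{3}}$)
$t{\left(R,W \right)} = -54 - \frac{3}{W + W^{3}}$ ($t{\left(R,W \right)} = - 3 \left(\frac{1}{W + W^{3}} + 18\right) = - 3 \left(18 + \frac{1}{W + W^{3}}\right) = -54 - \frac{3}{W + W^{3}}$)
$s = \frac{61}{50}$ ($s = \frac{6}{5} + \frac{1}{5 \left(6 + 4\right)} = \frac{6}{5} + \frac{1}{5 \cdot 10} = \frac{6}{5} + \frac{1}{5} \cdot \frac{1}{10} = \frac{6}{5} + \frac{1}{50} = \frac{61}{50} \approx 1.22$)
$y{\left(n \right)} = \frac{61}{50}$
$t{\left(-59,M{\left(6,-3 \right)} \right)} y{\left(12 \right)} = \left(-54 - \frac{3}{\frac{1}{2} + \left(\frac{1}{2}\right)^{3}}\right) \frac{61}{50} = \left(-54 - \frac{3}{\frac{1}{2} + \frac{1}{8}}\right) \frac{61}{50} = \left(-54 - \frac{3}{\frac{5}{8}}\right) \frac{61}{50} = \left(-54 - \frac{24}{5}\right) \frac{61}{50} = \left(- \frac{294}{5}\right) \frac{61}{50} = - \frac{8967}{125}$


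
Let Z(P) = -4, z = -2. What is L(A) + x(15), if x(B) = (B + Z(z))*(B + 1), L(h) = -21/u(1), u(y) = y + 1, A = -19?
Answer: 331/2 ≈ 165.50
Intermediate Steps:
u(y) = 1 + y
L(h) = -21/2 (L(h) = -21/(1 + 1) = -21/2)
x(B) = (1 + B)*(-4 + B) (x(B) = (B - 4)*(B + 1) = (-4 + B)*(1 + B) = (1 + B)*(-4 + B))
L(A) + x(15) = -21/2 + (-4 + 15² - 3*15) = -21/2 + (-4 + 225 - 45) = -21/2 + 176 = 331/2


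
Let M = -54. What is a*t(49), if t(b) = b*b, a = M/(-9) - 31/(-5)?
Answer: 146461/5 ≈ 29292.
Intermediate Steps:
a = 61/5 (a = -54/(-9) - 31/(-5) = -54*(-1/9) - 31*(-1/5) = 6 + 31/5 = 61/5 ≈ 12.200)
t(b) = b**2
a*t(49) = (61/5)*49**2 = (61/5)*2401 = 146461/5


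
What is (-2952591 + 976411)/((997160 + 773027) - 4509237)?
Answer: 197618/273905 ≈ 0.72148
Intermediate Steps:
(-2952591 + 976411)/((997160 + 773027) - 4509237) = -1976180/(1770187 - 4509237) = -1976180/(-2739050) = -1976180*(-1/2739050) = 197618/273905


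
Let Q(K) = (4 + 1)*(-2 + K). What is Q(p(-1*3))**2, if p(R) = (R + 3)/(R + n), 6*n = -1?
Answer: 100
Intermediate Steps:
n = -1/6 (n = (1/6)*(-1) = -1/6 ≈ -0.16667)
p(R) = (3 + R)/(-1/6 + R) (p(R) = (R + 3)/(R - 1/6) = (3 + R)/(-1/6 + R))
Q(K) = -10 + 5*K (Q(K) = 5*(-2 + K) = -10 + 5*K)
Q(p(-1*3))**2 = (-10 + 5*(6*(3 - 1*3)/(-1 + 6*(-1*3))))**2 = (-10 + 5*(6*(3 - 3)/(-1 + 6*(-3))))**2 = (-10 + 5*(6*0/(-1 - 18)))**2 = (-10 + 5*(6*0/(-19)))**2 = (-10 + 5*(6*(-1/19)*0))**2 = (-10 + 5*0)**2 = (-10 + 0)**2 = (-10)**2 = 100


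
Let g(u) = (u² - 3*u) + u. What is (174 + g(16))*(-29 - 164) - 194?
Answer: -77008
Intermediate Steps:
g(u) = u² - 2*u
(174 + g(16))*(-29 - 164) - 194 = (174 + 16*(-2 + 16))*(-29 - 164) - 194 = (174 + 16*14)*(-193) - 194 = (174 + 224)*(-193) - 194 = 398*(-193) - 194 = -76814 - 194 = -77008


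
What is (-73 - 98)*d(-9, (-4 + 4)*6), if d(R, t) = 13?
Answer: -2223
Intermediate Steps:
(-73 - 98)*d(-9, (-4 + 4)*6) = (-73 - 98)*13 = -171*13 = -2223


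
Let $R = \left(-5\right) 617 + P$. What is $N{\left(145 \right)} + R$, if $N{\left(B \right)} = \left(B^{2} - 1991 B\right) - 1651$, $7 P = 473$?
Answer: $- \frac{1906369}{7} \approx -2.7234 \cdot 10^{5}$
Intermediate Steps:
$P = \frac{473}{7}$ ($P = \frac{1}{7} \cdot 473 = \frac{473}{7} \approx 67.571$)
$N{\left(B \right)} = -1651 + B^{2} - 1991 B$
$R = - \frac{21122}{7}$ ($R = \left(-5\right) 617 + \frac{473}{7} = -3085 + \frac{473}{7} = - \frac{21122}{7} \approx -3017.4$)
$N{\left(145 \right)} + R = \left(-1651 + 145^{2} - 288695\right) - \frac{21122}{7} = \left(-1651 + 21025 - 288695\right) - \frac{21122}{7} = -269321 - \frac{21122}{7} = - \frac{1906369}{7}$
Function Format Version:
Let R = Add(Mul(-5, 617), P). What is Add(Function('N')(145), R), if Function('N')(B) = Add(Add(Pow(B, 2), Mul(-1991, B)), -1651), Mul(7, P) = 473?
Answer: Rational(-1906369, 7) ≈ -2.7234e+5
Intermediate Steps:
P = Rational(473, 7) (P = Mul(Rational(1, 7), 473) = Rational(473, 7) ≈ 67.571)
Function('N')(B) = Add(-1651, Pow(B, 2), Mul(-1991, B))
R = Rational(-21122, 7) (R = Add(Mul(-5, 617), Rational(473, 7)) = Add(-3085, Rational(473, 7)) = Rational(-21122, 7) ≈ -3017.4)
Add(Function('N')(145), R) = Add(Add(-1651, Pow(145, 2), Mul(-1991, 145)), Rational(-21122, 7)) = Add(Add(-1651, 21025, -288695), Rational(-21122, 7)) = Add(-269321, Rational(-21122, 7)) = Rational(-1906369, 7)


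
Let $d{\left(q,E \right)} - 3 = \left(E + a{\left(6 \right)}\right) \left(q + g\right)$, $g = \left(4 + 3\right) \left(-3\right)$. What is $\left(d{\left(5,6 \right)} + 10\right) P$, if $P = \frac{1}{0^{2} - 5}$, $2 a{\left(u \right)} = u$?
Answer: $\frac{131}{5} \approx 26.2$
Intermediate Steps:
$a{\left(u \right)} = \frac{u}{2}$
$g = -21$ ($g = 7 \left(-3\right) = -21$)
$d{\left(q,E \right)} = 3 + \left(-21 + q\right) \left(3 + E\right)$ ($d{\left(q,E \right)} = 3 + \left(E + \frac{1}{2} \cdot 6\right) \left(q - 21\right) = 3 + \left(E + 3\right) \left(-21 + q\right) = 3 + \left(3 + E\right) \left(-21 + q\right) = 3 + \left(-21 + q\right) \left(3 + E\right)$)
$P = - \frac{1}{5}$ ($P = \frac{1}{0 - 5} = \frac{1}{-5} = - \frac{1}{5} \approx -0.2$)
$\left(d{\left(5,6 \right)} + 10\right) P = \left(\left(-60 - 126 + 3 \cdot 5 + 6 \cdot 5\right) + 10\right) \left(- \frac{1}{5}\right) = \left(\left(-60 - 126 + 15 + 30\right) + 10\right) \left(- \frac{1}{5}\right) = \left(-141 + 10\right) \left(- \frac{1}{5}\right) = \left(-131\right) \left(- \frac{1}{5}\right) = \frac{131}{5}$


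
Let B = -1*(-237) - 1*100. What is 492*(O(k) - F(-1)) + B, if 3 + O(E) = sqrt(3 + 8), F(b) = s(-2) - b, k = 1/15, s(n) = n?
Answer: -847 + 492*sqrt(11) ≈ 784.78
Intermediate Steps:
k = 1/15 ≈ 0.066667
F(b) = -2 - b
O(E) = -3 + sqrt(11) (O(E) = -3 + sqrt(3 + 8) = -3 + sqrt(11))
B = 137 (B = 237 - 100 = 137)
492*(O(k) - F(-1)) + B = 492*((-3 + sqrt(11)) - (-2 - 1*(-1))) + 137 = 492*((-3 + sqrt(11)) - (-2 + 1)) + 137 = 492*((-3 + sqrt(11)) - 1*(-1)) + 137 = 492*((-3 + sqrt(11)) + 1) + 137 = 492*(-2 + sqrt(11)) + 137 = (-984 + 492*sqrt(11)) + 137 = -847 + 492*sqrt(11)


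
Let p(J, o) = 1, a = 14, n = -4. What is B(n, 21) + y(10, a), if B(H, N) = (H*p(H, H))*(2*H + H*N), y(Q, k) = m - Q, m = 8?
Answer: 366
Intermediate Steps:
y(Q, k) = 8 - Q
B(H, N) = H*(2*H + H*N) (B(H, N) = (H*1)*(2*H + H*N) = H*(2*H + H*N))
B(n, 21) + y(10, a) = (-4)**2*(2 + 21) + (8 - 1*10) = 16*23 + (8 - 10) = 368 - 2 = 366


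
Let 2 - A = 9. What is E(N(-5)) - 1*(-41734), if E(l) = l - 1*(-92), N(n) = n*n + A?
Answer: 41844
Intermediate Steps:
A = -7 (A = 2 - 1*9 = 2 - 9 = -7)
N(n) = -7 + n² (N(n) = n*n - 7 = n² - 7 = -7 + n²)
E(l) = 92 + l (E(l) = l + 92 = 92 + l)
E(N(-5)) - 1*(-41734) = (92 + (-7 + (-5)²)) - 1*(-41734) = (92 + (-7 + 25)) + 41734 = (92 + 18) + 41734 = 110 + 41734 = 41844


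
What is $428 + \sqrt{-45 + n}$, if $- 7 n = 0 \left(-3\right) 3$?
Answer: $428 + 3 i \sqrt{5} \approx 428.0 + 6.7082 i$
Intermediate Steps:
$n = 0$ ($n = - \frac{0 \left(-3\right) 3}{7} = - \frac{0 \cdot 3}{7} = \left(- \frac{1}{7}\right) 0 = 0$)
$428 + \sqrt{-45 + n} = 428 + \sqrt{-45 + 0} = 428 + \sqrt{-45} = 428 + 3 i \sqrt{5}$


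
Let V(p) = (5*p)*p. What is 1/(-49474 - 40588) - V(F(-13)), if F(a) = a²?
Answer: -12861303911/90062 ≈ -1.4281e+5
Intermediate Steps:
V(p) = 5*p²
1/(-49474 - 40588) - V(F(-13)) = 1/(-49474 - 40588) - 5*((-13)²)² = 1/(-90062) - 5*169² = -1/90062 - 5*28561 = -1/90062 - 1*142805 = -1/90062 - 142805 = -12861303911/90062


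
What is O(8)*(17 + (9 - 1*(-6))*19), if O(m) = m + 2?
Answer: 3020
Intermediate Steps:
O(m) = 2 + m
O(8)*(17 + (9 - 1*(-6))*19) = (2 + 8)*(17 + (9 - 1*(-6))*19) = 10*(17 + (9 + 6)*19) = 10*(17 + 15*19) = 10*(17 + 285) = 10*302 = 3020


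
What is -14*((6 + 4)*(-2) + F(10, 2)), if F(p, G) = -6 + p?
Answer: 224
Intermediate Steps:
-14*((6 + 4)*(-2) + F(10, 2)) = -14*((6 + 4)*(-2) + (-6 + 10)) = -14*(10*(-2) + 4) = -14*(-20 + 4) = -14*(-16) = 224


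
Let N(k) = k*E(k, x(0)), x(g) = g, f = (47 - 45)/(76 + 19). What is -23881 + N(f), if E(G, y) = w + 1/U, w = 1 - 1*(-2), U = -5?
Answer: -11343447/475 ≈ -23881.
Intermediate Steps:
f = 2/95 ≈ 0.021053
w = 3 (w = 1 + 2 = 3)
E(G, y) = 14/5 (E(G, y) = 3 + 1/(-5) = 3 - 1/5 = 14/5)
N(k) = 14*k/5 (N(k) = k*(14/5) = 14*k/5)
-23881 + N(f) = -23881 + (14/5)*(2/95) = -23881 + 28/475 = -11343447/475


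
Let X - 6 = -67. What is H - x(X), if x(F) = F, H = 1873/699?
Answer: 44512/699 ≈ 63.680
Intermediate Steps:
X = -61 (X = 6 - 67 = -61)
H = 1873/699 (H = 1873*(1/699) = 1873/699 ≈ 2.6795)
H - x(X) = 1873/699 - 1*(-61) = 1873/699 + 61 = 44512/699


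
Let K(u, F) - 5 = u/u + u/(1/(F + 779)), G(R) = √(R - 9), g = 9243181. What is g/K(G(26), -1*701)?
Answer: -9243181/17232 + 120161353*√17/17232 ≈ 28215.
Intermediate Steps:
G(R) = √(-9 + R)
K(u, F) = 6 + u*(779 + F) (K(u, F) = 5 + (u/u + u/(1/(F + 779))) = 5 + (1 + u/(1/(779 + F))) = 5 + (1 + u*(779 + F)) = 6 + u*(779 + F))
g/K(G(26), -1*701) = 9243181/(6 + 779*√(-9 + 26) + (-1*701)*√(-9 + 26)) = 9243181/(6 + 779*√17 - 701*√17) = 9243181/(6 + 78*√17)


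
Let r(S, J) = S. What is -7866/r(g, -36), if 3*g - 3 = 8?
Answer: -23598/11 ≈ -2145.3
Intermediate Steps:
g = 11/3 (g = 1 + (⅓)*8 = 1 + 8/3 = 11/3 ≈ 3.6667)
-7866/r(g, -36) = -7866/11/3 = -7866*3/11 = -23598/11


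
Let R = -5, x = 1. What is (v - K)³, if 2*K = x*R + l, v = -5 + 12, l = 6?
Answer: 2197/8 ≈ 274.63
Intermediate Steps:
v = 7
K = ½ (K = (1*(-5) + 6)/2 = (-5 + 6)/2 = (½)*1 = ½ ≈ 0.50000)
(v - K)³ = (7 - 1*½)³ = (7 - ½)³ = (13/2)³ = 2197/8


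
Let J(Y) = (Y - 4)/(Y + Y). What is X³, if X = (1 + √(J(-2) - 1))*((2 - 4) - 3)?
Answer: -625/2 - 875*√2/4 ≈ -621.86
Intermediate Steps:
J(Y) = (-4 + Y)/(2*Y) (J(Y) = (-4 + Y)/((2*Y)) = (-4 + Y)*(1/(2*Y)) = (-4 + Y)/(2*Y))
X = -5 - 5*√2/2 (X = (1 + √((½)*(-4 - 2)/(-2) - 1))*((2 - 4) - 3) = (1 + √((½)*(-½)*(-6) - 1))*(-2 - 3) = (1 + √(3/2 - 1))*(-5) = (1 + √(½))*(-5) = (1 + √2/2)*(-5) = -5 - 5*√2/2 ≈ -8.5355)
X³ = (-5 - 5*√2/2)³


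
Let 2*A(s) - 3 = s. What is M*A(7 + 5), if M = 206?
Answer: 1545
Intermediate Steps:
A(s) = 3/2 + s/2
M*A(7 + 5) = 206*(3/2 + (7 + 5)/2) = 206*(3/2 + (1/2)*12) = 206*(3/2 + 6) = 206*(15/2) = 1545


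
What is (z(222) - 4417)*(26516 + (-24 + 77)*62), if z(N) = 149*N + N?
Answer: 860771166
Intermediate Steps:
z(N) = 150*N
(z(222) - 4417)*(26516 + (-24 + 77)*62) = (150*222 - 4417)*(26516 + (-24 + 77)*62) = (33300 - 4417)*(26516 + 53*62) = 28883*(26516 + 3286) = 28883*29802 = 860771166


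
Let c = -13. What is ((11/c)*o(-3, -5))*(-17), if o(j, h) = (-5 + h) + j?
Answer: -187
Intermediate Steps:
o(j, h) = -5 + h + j
((11/c)*o(-3, -5))*(-17) = ((11/(-13))*(-5 - 5 - 3))*(-17) = ((11*(-1/13))*(-13))*(-17) = -11/13*(-13)*(-17) = 11*(-17) = -187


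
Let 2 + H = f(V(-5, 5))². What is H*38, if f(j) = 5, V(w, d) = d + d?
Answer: 874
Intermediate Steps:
V(w, d) = 2*d
H = 23 (H = -2 + 5² = -2 + 25 = 23)
H*38 = 23*38 = 874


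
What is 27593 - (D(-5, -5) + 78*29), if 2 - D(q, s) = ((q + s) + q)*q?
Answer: 25404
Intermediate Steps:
D(q, s) = 2 - q*(s + 2*q) (D(q, s) = 2 - ((q + s) + q)*q = 2 - (s + 2*q)*q = 2 - q*(s + 2*q))
27593 - (D(-5, -5) + 78*29) = 27593 - ((2 - 2*(-5)**2 - 1*(-5)*(-5)) + 78*29) = 27593 - ((2 - 2*25 - 25) + 2262) = 27593 - ((2 - 50 - 25) + 2262) = 27593 - (-73 + 2262) = 27593 - 1*2189 = 27593 - 2189 = 25404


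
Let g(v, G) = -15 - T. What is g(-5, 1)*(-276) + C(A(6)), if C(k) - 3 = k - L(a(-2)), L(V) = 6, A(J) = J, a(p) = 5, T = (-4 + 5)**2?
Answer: 4419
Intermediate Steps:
T = 1 (T = 1**2 = 1)
g(v, G) = -16 (g(v, G) = -15 - 1*1 = -15 - 1 = -16)
C(k) = -3 + k (C(k) = 3 + (k - 1*6) = 3 + (k - 6) = 3 + (-6 + k) = -3 + k)
g(-5, 1)*(-276) + C(A(6)) = -16*(-276) + (-3 + 6) = 4416 + 3 = 4419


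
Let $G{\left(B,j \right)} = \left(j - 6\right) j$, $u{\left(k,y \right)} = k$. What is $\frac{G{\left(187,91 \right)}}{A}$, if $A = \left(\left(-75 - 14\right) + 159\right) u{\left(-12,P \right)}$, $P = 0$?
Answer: $- \frac{221}{24} \approx -9.2083$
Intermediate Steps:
$G{\left(B,j \right)} = j \left(-6 + j\right)$ ($G{\left(B,j \right)} = \left(-6 + j\right) j = j \left(-6 + j\right)$)
$A = -840$ ($A = \left(\left(-75 - 14\right) + 159\right) \left(-12\right) = \left(-89 + 159\right) \left(-12\right) = 70 \left(-12\right) = -840$)
$\frac{G{\left(187,91 \right)}}{A} = \frac{91 \left(-6 + 91\right)}{-840} = 91 \cdot 85 \left(- \frac{1}{840}\right) = 7735 \left(- \frac{1}{840}\right) = - \frac{221}{24}$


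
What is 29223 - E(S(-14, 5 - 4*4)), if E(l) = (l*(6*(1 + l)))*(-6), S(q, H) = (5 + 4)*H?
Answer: 378495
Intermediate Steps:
S(q, H) = 9*H
E(l) = -6*l*(6 + 6*l) (E(l) = (l*(6 + 6*l))*(-6) = -6*l*(6 + 6*l))
29223 - E(S(-14, 5 - 4*4)) = 29223 - (-36)*9*(5 - 4*4)*(1 + 9*(5 - 4*4)) = 29223 - (-36)*9*(5 - 16)*(1 + 9*(5 - 16)) = 29223 - (-36)*9*(-11)*(1 + 9*(-11)) = 29223 - (-36)*(-99)*(1 - 99) = 29223 - (-36)*(-99)*(-98) = 29223 - 1*(-349272) = 29223 + 349272 = 378495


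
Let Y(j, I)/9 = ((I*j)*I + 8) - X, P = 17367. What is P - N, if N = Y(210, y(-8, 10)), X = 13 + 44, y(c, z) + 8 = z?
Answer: 10248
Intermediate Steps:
y(c, z) = -8 + z
X = 57
Y(j, I) = -441 + 9*j*I² (Y(j, I) = 9*(((I*j)*I + 8) - 1*57) = 9*((j*I² + 8) - 57) = 9*((8 + j*I²) - 57) = 9*(-49 + j*I²) = -441 + 9*j*I²)
N = 7119 (N = -441 + 9*210*(-8 + 10)² = -441 + 9*210*2² = -441 + 9*210*4 = -441 + 7560 = 7119)
P - N = 17367 - 1*7119 = 17367 - 7119 = 10248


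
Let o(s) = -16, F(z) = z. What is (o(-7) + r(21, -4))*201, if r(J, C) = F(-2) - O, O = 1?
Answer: -3819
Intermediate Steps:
r(J, C) = -3 (r(J, C) = -2 - 1*1 = -2 - 1 = -3)
(o(-7) + r(21, -4))*201 = (-16 - 3)*201 = -19*201 = -3819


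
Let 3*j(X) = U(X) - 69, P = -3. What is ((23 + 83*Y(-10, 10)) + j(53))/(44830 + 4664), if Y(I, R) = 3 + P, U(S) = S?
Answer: 53/148482 ≈ 0.00035695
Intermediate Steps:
Y(I, R) = 0 (Y(I, R) = 3 - 3 = 0)
j(X) = -23 + X/3 (j(X) = (X - 69)/3 = (-69 + X)/3 = -23 + X/3)
((23 + 83*Y(-10, 10)) + j(53))/(44830 + 4664) = ((23 + 83*0) + (-23 + (1/3)*53))/(44830 + 4664) = ((23 + 0) + (-23 + 53/3))/49494 = (23 - 16/3)*(1/49494) = (53/3)*(1/49494) = 53/148482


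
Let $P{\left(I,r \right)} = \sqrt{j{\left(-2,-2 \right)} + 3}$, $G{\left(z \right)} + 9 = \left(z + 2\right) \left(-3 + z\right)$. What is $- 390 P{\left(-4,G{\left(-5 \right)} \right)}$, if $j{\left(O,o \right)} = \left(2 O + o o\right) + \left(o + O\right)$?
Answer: $- 390 i \approx - 390.0 i$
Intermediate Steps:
$G{\left(z \right)} = -9 + \left(-3 + z\right) \left(2 + z\right)$ ($G{\left(z \right)} = -9 + \left(z + 2\right) \left(-3 + z\right) = -9 + \left(2 + z\right) \left(-3 + z\right) = -9 + \left(-3 + z\right) \left(2 + z\right)$)
$j{\left(O,o \right)} = o + o^{2} + 3 O$ ($j{\left(O,o \right)} = \left(2 O + o^{2}\right) + \left(O + o\right) = \left(o^{2} + 2 O\right) + \left(O + o\right) = o + o^{2} + 3 O$)
$P{\left(I,r \right)} = i$ ($P{\left(I,r \right)} = \sqrt{\left(-2 + \left(-2\right)^{2} + 3 \left(-2\right)\right) + 3} = \sqrt{\left(-2 + 4 - 6\right) + 3} = \sqrt{-4 + 3} = \sqrt{-1} = i$)
$- 390 P{\left(-4,G{\left(-5 \right)} \right)} = - 390 i$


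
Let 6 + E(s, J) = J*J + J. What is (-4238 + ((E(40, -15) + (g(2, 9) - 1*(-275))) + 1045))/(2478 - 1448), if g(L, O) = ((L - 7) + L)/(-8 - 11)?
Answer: -51563/19570 ≈ -2.6348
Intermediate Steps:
g(L, O) = 7/19 - 2*L/19 (g(L, O) = ((-7 + L) + L)/(-19) = (-7 + 2*L)*(-1/19) = 7/19 - 2*L/19)
E(s, J) = -6 + J + J² (E(s, J) = -6 + (J*J + J) = -6 + (J² + J) = -6 + (J + J²) = -6 + J + J²)
(-4238 + ((E(40, -15) + (g(2, 9) - 1*(-275))) + 1045))/(2478 - 1448) = (-4238 + (((-6 - 15 + (-15)²) + ((7/19 - 2/19*2) - 1*(-275))) + 1045))/(2478 - 1448) = (-4238 + (((-6 - 15 + 225) + ((7/19 - 4/19) + 275)) + 1045))/1030 = (-4238 + ((204 + (3/19 + 275)) + 1045))*(1/1030) = (-4238 + ((204 + 5228/19) + 1045))*(1/1030) = (-4238 + (9104/19 + 1045))*(1/1030) = (-4238 + 28959/19)*(1/1030) = -51563/19*1/1030 = -51563/19570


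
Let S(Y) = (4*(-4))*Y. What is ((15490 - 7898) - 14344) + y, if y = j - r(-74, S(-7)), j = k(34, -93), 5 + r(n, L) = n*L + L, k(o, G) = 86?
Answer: 1515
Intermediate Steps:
S(Y) = -16*Y
r(n, L) = -5 + L + L*n (r(n, L) = -5 + (n*L + L) = -5 + (L*n + L) = -5 + (L + L*n) = -5 + L + L*n)
j = 86
y = 8267 (y = 86 - (-5 - 16*(-7) - 16*(-7)*(-74)) = 86 - (-5 + 112 + 112*(-74)) = 86 - (-5 + 112 - 8288) = 86 - 1*(-8181) = 86 + 8181 = 8267)
((15490 - 7898) - 14344) + y = ((15490 - 7898) - 14344) + 8267 = (7592 - 14344) + 8267 = -6752 + 8267 = 1515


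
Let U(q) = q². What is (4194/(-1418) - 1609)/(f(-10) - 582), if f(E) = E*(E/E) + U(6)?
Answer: 571439/197102 ≈ 2.8992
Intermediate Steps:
f(E) = 36 + E (f(E) = E*(E/E) + 6² = E*1 + 36 = E + 36 = 36 + E)
(4194/(-1418) - 1609)/(f(-10) - 582) = (4194/(-1418) - 1609)/((36 - 10) - 582) = (4194*(-1/1418) - 1609)/(26 - 582) = (-2097/709 - 1609)/(-556) = -1142878/709*(-1/556) = 571439/197102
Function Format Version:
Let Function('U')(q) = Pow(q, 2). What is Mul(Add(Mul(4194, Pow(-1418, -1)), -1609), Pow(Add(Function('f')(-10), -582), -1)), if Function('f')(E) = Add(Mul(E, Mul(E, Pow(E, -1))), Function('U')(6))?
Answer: Rational(571439, 197102) ≈ 2.8992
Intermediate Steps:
Function('f')(E) = Add(36, E) (Function('f')(E) = Add(Mul(E, Mul(E, Pow(E, -1))), Pow(6, 2)) = Add(Mul(E, 1), 36) = Add(E, 36) = Add(36, E))
Mul(Add(Mul(4194, Pow(-1418, -1)), -1609), Pow(Add(Function('f')(-10), -582), -1)) = Mul(Add(Mul(4194, Pow(-1418, -1)), -1609), Pow(Add(Add(36, -10), -582), -1)) = Mul(Add(Mul(4194, Rational(-1, 1418)), -1609), Pow(Add(26, -582), -1)) = Mul(Add(Rational(-2097, 709), -1609), Pow(-556, -1)) = Mul(Rational(-1142878, 709), Rational(-1, 556)) = Rational(571439, 197102)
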